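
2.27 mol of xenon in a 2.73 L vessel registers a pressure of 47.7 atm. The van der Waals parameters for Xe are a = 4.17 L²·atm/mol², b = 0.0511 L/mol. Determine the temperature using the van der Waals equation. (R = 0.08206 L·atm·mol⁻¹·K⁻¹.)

T = (P + a n²/V²)(V − nb)/(nR)
P + a n²/V² = 47.7 + (4.17)(2.27)²/(2.73)² = 50.583 atm
V − nb = 2.73 − (2.27)(0.0511) = 2.6140 L
T = (50.583)(2.6140)/((2.27)(0.08206)) = 709.8 K

T ≈ 709.8 K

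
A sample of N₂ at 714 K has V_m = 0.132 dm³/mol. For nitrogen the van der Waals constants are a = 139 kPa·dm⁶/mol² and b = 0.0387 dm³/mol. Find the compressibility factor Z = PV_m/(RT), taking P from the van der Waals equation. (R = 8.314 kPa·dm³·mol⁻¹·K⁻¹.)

P = RT/(V_m − b) − a/V_m² = (8.314)(714)/(0.132 − 0.0387) − 139/(0.132)²
  = 5936.2/0.093300 − 7977.5 = 63625 − 7977.5 = 55648 kPa
Z = PV_m/(RT) = (55648)(0.132)/((8.314)(714)) = 7345.5/5936.2 = 1.237

Z ≈ 1.237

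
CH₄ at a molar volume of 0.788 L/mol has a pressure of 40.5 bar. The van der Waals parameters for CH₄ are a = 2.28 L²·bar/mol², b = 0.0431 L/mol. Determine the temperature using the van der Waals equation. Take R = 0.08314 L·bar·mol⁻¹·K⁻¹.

T = (P + a/V_m²)(V_m − b)/R
P + a/V_m² = 40.5 + 2.28/(0.788)² = 44.172 bar
V_m − b = 0.788 − 0.0431 = 0.74490 L/mol
T = (44.172)(0.74490)/0.08314 = 395.8 K

T ≈ 395.8 K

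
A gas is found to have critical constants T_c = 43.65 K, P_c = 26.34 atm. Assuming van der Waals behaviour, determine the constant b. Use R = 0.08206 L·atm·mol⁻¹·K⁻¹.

b ≈ 0.01700 L/mol

From T_c = 8a/(27Rb) and P_c = a/(27b²): b = R T_c/(8 P_c).
b = (0.08206)(43.65)/(8×26.34) = 3.5819/210.72 = 0.01700 L/mol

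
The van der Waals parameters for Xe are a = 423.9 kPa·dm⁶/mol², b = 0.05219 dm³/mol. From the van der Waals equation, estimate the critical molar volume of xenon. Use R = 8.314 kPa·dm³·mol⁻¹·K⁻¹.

For a van der Waals gas, V_m,c = 3b.
V_m,c = 3×0.05219 = 0.1566 dm³/mol

V_m,c ≈ 0.1566 dm³/mol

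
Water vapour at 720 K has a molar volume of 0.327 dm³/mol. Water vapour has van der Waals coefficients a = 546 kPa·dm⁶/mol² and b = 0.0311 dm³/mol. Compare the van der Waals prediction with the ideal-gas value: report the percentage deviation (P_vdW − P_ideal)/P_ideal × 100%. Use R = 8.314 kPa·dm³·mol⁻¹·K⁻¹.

Ideal: P_ideal = RT/V_m = (8.314)(720)/0.327 = 18306.1 kPa
vdW: P = RT/(V_m − b) − a/V_m² = 5986.08/0.295900 − 546/0.106929 = 20230.1 − 5106.19 = 15123.9 kPa
% deviation = (15123.9 − 18306.1)/18306.1 × 100% = -17.38%

-17.38 %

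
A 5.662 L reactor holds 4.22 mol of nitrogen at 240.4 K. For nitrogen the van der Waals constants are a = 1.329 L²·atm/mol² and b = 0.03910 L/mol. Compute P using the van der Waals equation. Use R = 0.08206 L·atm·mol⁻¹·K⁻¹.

P ≈ 14.41 atm

P = nRT/(V − nb) − a n²/V²
nRT/(V − nb) = (4.22)(0.08206)(240.4)/(5.662 − 4.22×0.03910) = 83.249/5.4970 = 15.144 atm
a n²/V² = (1.329)(4.22)²/(5.662)² = 0.73826 atm
P = 15.144 − 0.73826 = 14.41 atm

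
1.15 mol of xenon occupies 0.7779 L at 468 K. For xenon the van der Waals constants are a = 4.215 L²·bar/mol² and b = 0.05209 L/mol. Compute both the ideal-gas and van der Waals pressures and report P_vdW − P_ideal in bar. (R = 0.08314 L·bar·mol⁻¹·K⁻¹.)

Ideal: P_ideal = nRT/V = (1.15)(0.08314)(468)/0.7779 = 57.5215 bar
vdW: P = nRT/(V − nb) − a n²/V² = 44.7459/0.717997 − 5.57434/0.605128 = 62.3205 − 9.21184 = 53.1087 bar
ΔP = 53.1087 − 57.5215 = -4.413 bar

ΔP ≈ -4.413 bar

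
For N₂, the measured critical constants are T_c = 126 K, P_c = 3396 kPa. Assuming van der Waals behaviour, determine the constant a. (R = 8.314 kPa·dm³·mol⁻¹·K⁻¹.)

a ≈ 136.3 kPa·dm⁶/mol²

From T_c = 8a/(27Rb) and P_c = a/(27b²): a = 27 R² T_c²/(64 P_c).
a = 27×(8.314)²×(126)²/(64×3396) = 29629539/217344 = 136.3 kPa·dm⁶/mol²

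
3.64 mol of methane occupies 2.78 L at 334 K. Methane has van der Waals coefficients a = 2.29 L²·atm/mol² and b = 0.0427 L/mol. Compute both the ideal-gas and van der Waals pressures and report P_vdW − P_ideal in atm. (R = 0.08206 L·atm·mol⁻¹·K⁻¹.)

ΔP ≈ -1.801 atm

Ideal: P_ideal = nRT/V = (3.64)(0.08206)(334)/2.78 = 35.8868 atm
vdW: P = nRT/(V − nb) − a n²/V² = 99.7653/2.62457 − 30.3416/7.72840 = 38.0121 − 3.92599 = 34.0861 atm
ΔP = 34.0861 − 35.8868 = -1.801 atm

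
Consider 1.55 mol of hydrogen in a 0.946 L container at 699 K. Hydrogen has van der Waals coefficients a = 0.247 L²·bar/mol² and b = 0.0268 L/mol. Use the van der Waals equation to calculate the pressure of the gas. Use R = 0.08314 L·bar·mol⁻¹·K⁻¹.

P = nRT/(V − nb) − a n²/V²
nRT/(V − nb) = (1.55)(0.08314)(699)/(0.946 − 1.55×0.0268) = 90.078/0.90446 = 99.593 bar
a n²/V² = (0.247)(1.55)²/(0.946)² = 0.66310 bar
P = 99.593 − 0.66310 = 98.93 bar

P ≈ 98.93 bar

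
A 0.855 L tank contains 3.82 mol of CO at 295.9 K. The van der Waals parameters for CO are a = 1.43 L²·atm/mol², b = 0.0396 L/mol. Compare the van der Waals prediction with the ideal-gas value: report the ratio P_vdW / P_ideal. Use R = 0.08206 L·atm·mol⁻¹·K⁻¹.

Ideal: P_ideal = nRT/V = (3.82)(0.08206)(295.9)/0.855 = 108.486 atm
vdW: P = nRT/(V − nb) − a n²/V² = 92.7555/0.703728 − 20.8671/0.731025 = 131.806 − 28.5450 = 103.261 atm
Ratio = 103.261/108.486 = 0.9518

P_vdW / P_ideal ≈ 0.9518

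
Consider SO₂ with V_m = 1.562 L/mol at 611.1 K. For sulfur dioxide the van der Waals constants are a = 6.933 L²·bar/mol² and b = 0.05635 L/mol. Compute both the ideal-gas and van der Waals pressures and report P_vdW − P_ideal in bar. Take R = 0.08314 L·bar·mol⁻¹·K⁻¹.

Ideal: P_ideal = RT/V_m = (0.08314)(611.1)/1.562 = 32.5268 bar
vdW: P = RT/(V_m − b) − a/V_m² = 50.8069/1.50565 − 6.933/2.43984 = 33.7442 − 2.84158 = 30.9026 bar
ΔP = 30.9026 − 32.5268 = -1.624 bar

ΔP ≈ -1.624 bar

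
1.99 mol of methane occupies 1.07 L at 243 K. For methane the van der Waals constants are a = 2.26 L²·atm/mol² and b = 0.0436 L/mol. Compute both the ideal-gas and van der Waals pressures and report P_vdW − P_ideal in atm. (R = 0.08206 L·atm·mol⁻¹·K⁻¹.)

Ideal: P_ideal = nRT/V = (1.99)(0.08206)(243)/1.07 = 37.0858 atm
vdW: P = nRT/(V − nb) − a n²/V² = 39.6818/0.983236 − 8.94983/1.14490 = 40.3584 − 7.81713 = 32.5413 atm
ΔP = 32.5413 − 37.0858 = -4.545 atm

ΔP ≈ -4.545 atm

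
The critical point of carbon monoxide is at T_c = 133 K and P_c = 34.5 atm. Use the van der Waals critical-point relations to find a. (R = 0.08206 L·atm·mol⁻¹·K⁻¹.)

a ≈ 1.457 L²·atm/mol²

From T_c = 8a/(27Rb) and P_c = a/(27b²): a = 27 R² T_c²/(64 P_c).
a = 27×(0.08206)²×(133)²/(64×34.5) = 3216.1/2208.0 = 1.457 L²·atm/mol²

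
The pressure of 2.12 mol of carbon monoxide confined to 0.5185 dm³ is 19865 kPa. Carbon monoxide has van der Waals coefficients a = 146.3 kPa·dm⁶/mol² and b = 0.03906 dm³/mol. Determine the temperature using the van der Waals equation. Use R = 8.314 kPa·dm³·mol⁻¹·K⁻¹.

T ≈ 551.5 K

T = (P + a n²/V²)(V − nb)/(nR)
P + a n²/V² = 19865 + (146.3)(2.12)²/(0.5185)² = 22311 kPa
V − nb = 0.5185 − (2.12)(0.03906) = 0.43569 dm³
T = (22311)(0.43569)/((2.12)(8.314)) = 551.5 K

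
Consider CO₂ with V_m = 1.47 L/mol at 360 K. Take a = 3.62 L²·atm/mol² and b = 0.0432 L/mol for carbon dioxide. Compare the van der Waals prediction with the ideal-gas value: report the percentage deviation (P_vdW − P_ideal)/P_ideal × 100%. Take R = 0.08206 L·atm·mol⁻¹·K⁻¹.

-5.31 %

Ideal: P_ideal = RT/V_m = (0.08206)(360)/1.47 = 20.0963 atm
vdW: P = RT/(V_m − b) − a/V_m² = 29.5416/1.42680 − 3.62/2.16090 = 20.7048 − 1.67523 = 19.0296 atm
% deviation = (19.0296 − 20.0963)/20.0963 × 100% = -5.31%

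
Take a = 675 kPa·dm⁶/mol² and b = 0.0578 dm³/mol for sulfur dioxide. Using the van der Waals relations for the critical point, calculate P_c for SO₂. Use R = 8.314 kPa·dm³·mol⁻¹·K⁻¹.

For a van der Waals gas, P_c = a/(27b²).
P_c = 675/(27×(0.0578)²) = 675/0.090203 = 7483 kPa

P_c ≈ 7483 kPa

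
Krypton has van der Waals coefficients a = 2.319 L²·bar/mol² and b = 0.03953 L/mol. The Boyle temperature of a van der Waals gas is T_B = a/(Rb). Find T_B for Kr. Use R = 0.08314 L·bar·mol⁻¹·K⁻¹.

T_B ≈ 705.6 K

For a van der Waals gas the second virial coefficient B₂ = b − a/(RT) vanishes at T_B = a/(Rb).
T_B = 2.319/(0.08314×0.03953) = 2.319/0.0032865 = 705.6 K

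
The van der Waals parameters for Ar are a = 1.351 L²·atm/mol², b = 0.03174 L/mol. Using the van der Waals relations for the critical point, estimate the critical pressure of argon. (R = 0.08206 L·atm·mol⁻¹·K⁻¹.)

For a van der Waals gas, P_c = a/(27b²).
P_c = 1.351/(27×(0.03174)²) = 1.351/0.027201 = 49.67 atm

P_c ≈ 49.67 atm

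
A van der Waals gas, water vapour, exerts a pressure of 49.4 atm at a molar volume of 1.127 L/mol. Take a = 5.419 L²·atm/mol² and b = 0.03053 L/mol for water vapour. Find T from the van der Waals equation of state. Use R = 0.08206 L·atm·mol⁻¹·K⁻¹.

T ≈ 717.1 K

T = (P + a/V_m²)(V_m − b)/R
P + a/V_m² = 49.4 + 5.419/(1.127)² = 53.666 atm
V_m − b = 1.127 − 0.03053 = 1.0965 L/mol
T = (53.666)(1.0965)/0.08206 = 717.1 K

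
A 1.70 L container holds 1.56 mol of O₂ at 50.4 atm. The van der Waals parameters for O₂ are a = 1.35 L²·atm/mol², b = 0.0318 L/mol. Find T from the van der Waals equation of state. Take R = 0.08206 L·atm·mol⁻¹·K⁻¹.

T ≈ 664.4 K

T = (P + a n²/V²)(V − nb)/(nR)
P + a n²/V² = 50.4 + (1.35)(1.56)²/(1.70)² = 51.537 atm
V − nb = 1.70 − (1.56)(0.0318) = 1.6504 L
T = (51.537)(1.6504)/((1.56)(0.08206)) = 664.4 K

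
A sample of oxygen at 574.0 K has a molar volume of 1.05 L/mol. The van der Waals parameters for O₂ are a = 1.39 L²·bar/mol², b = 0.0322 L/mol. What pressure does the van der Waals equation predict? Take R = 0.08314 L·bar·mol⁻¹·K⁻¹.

P ≈ 45.63 bar

P = RT/(V_m − b) − a/V_m²
RT/(V_m − b) = (0.08314)(574.0)/(1.05 − 0.0322) = 47.722/1.0178 = 46.887 bar
a/V_m² = 1.39/(1.05)² = 1.2608 bar
P = 46.887 − 1.2608 = 45.63 bar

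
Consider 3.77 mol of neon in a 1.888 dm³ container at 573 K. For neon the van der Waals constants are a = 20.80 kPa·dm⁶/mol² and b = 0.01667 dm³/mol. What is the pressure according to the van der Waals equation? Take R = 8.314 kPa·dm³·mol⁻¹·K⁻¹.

P ≈ 9757 kPa

P = nRT/(V − nb) − a n²/V²
nRT/(V − nb) = (3.77)(8.314)(573)/(1.888 − 3.77×0.01667) = 17960/1.8252 = 9840.0 kPa
a n²/V² = (20.80)(3.77)²/(1.888)² = 82.936 kPa
P = 9840.0 − 82.936 = 9757 kPa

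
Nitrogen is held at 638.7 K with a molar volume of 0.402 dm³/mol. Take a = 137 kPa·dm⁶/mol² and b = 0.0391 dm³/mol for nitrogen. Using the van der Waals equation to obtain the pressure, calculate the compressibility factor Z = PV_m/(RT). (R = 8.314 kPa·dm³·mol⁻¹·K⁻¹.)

Z ≈ 1.044

P = RT/(V_m − b) − a/V_m² = (8.314)(638.7)/(0.402 − 0.0391) − 137/(0.402)²
  = 5310.2/0.36290 − 847.75 = 14633 − 847.75 = 13785 kPa
Z = PV_m/(RT) = (13785)(0.402)/((8.314)(638.7)) = 5541.6/5310.2 = 1.044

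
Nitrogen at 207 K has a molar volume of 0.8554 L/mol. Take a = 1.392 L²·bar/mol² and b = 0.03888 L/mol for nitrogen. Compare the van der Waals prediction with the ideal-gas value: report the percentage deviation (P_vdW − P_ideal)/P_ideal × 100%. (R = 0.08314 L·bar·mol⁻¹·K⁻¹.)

Ideal: P_ideal = RT/V_m = (0.08314)(207)/0.8554 = 20.1192 bar
vdW: P = RT/(V_m − b) − a/V_m² = 17.2100/0.816520 − 1.392/0.731709 = 21.0773 − 1.90240 = 19.1749 bar
% deviation = (19.1749 − 20.1192)/20.1192 × 100% = -4.69%

-4.69 %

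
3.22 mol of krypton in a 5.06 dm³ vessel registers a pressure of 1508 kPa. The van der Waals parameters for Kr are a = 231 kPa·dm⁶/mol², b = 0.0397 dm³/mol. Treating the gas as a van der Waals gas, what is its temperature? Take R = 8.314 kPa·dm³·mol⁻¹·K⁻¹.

T = (P + a n²/V²)(V − nb)/(nR)
P + a n²/V² = 1508 + (231)(3.22)²/(5.06)² = 1601.5 kPa
V − nb = 5.06 − (3.22)(0.0397) = 4.9322 dm³
T = (1601.5)(4.9322)/((3.22)(8.314)) = 295.1 K

T ≈ 295.1 K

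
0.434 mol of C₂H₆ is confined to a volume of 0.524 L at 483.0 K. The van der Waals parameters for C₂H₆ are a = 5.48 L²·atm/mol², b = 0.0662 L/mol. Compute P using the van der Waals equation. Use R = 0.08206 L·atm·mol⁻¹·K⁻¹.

P = nRT/(V − nb) − a n²/V²
nRT/(V − nb) = (0.434)(0.08206)(483.0)/(0.524 − 0.434×0.0662) = 17.202/0.49527 = 34.733 atm
a n²/V² = (5.48)(0.434)²/(0.524)² = 3.7592 atm
P = 34.733 − 3.7592 = 30.97 atm

P ≈ 30.97 atm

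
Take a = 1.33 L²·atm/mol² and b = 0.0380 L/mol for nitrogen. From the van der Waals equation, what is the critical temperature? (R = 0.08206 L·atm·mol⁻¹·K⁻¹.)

For a van der Waals gas, T_c = 8a/(27Rb).
T_c = 8×1.33/(27×0.08206×0.0380) = 10.640/0.084194 = 126.4 K

T_c ≈ 126.4 K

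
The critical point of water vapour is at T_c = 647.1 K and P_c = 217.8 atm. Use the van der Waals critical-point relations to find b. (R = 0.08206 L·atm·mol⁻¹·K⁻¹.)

From T_c = 8a/(27Rb) and P_c = a/(27b²): b = R T_c/(8 P_c).
b = (0.08206)(647.1)/(8×217.8) = 53.101/1742.4 = 0.03048 L/mol

b ≈ 0.03048 L/mol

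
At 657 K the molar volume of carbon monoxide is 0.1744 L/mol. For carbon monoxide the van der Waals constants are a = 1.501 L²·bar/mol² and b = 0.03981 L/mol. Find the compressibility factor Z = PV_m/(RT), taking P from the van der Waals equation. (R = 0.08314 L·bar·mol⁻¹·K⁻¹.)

Z ≈ 1.138

P = RT/(V_m − b) − a/V_m² = (0.08314)(657)/(0.1744 − 0.03981) − 1.501/(0.1744)²
  = 54.623/0.13459 − 49.350 = 405.85 − 49.350 = 356.50 bar
Z = PV_m/(RT) = (356.50)(0.1744)/((0.08314)(657)) = 62.174/54.623 = 1.138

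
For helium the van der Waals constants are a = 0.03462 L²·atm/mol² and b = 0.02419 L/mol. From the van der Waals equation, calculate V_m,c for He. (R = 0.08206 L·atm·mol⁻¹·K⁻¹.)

V_m,c ≈ 0.07257 L/mol

For a van der Waals gas, V_m,c = 3b.
V_m,c = 3×0.02419 = 0.07257 L/mol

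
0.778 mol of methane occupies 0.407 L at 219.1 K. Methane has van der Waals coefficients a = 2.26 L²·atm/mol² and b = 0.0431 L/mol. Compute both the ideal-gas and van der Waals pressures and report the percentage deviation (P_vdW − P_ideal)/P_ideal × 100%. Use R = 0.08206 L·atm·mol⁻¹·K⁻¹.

Ideal: P_ideal = nRT/V = (0.778)(0.08206)(219.1)/0.407 = 34.3684 atm
vdW: P = nRT/(V − nb) − a n²/V² = 13.9879/0.373468 − 1.36794/0.165649 = 37.4541 − 8.25806 = 29.1960 atm
% deviation = (29.1960 − 34.3684)/34.3684 × 100% = -15.05%

-15.05 %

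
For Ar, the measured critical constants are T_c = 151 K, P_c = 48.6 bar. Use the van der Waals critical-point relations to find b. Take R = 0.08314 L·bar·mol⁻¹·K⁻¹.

b ≈ 0.03229 L/mol

From T_c = 8a/(27Rb) and P_c = a/(27b²): b = R T_c/(8 P_c).
b = (0.08314)(151)/(8×48.6) = 12.554/388.80 = 0.03229 L/mol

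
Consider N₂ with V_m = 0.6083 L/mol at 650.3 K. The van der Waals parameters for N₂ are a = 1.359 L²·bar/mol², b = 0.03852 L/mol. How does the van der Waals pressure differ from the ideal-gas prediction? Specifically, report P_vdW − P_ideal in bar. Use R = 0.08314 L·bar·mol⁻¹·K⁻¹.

Ideal: P_ideal = RT/V_m = (0.08314)(650.3)/0.6083 = 88.8804 bar
vdW: P = RT/(V_m − b) − a/V_m² = 54.0659/0.569780 − 1.359/0.370029 = 94.8891 − 3.67269 = 91.2164 bar
ΔP = 91.2164 − 88.8804 = 2.336 bar

ΔP ≈ 2.336 bar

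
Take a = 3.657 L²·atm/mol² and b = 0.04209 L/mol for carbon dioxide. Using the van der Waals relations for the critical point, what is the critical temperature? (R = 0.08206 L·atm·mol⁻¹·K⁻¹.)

For a van der Waals gas, T_c = 8a/(27Rb).
T_c = 8×3.657/(27×0.08206×0.04209) = 29.256/0.093255 = 313.7 K

T_c ≈ 313.7 K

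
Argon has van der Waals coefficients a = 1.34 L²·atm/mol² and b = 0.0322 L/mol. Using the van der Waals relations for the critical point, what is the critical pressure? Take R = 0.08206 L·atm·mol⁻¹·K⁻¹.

For a van der Waals gas, P_c = a/(27b²).
P_c = 1.34/(27×(0.0322)²) = 1.34/0.027995 = 47.87 atm

P_c ≈ 47.87 atm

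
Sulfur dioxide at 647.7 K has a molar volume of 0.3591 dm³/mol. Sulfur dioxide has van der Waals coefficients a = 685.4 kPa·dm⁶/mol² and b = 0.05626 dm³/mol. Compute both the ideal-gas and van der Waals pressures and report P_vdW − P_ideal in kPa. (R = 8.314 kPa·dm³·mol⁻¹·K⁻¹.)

Ideal: P_ideal = RT/V_m = (8.314)(647.7)/0.3591 = 14995.8 kPa
vdW: P = RT/(V_m − b) − a/V_m² = 5384.98/0.302840 − 685.4/0.128953 = 17781.6 − 5315.11 = 12466.5 kPa
ΔP = 12466.5 − 14995.8 = -2529 kPa

ΔP ≈ -2529 kPa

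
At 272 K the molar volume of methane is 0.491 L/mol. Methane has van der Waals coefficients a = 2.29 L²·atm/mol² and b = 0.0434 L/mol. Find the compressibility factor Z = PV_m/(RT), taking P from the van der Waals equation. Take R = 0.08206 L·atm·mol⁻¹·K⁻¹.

Z ≈ 0.8880

P = RT/(V_m − b) − a/V_m² = (0.08206)(272)/(0.491 − 0.0434) − 2.29/(0.491)²
  = 22.320/0.44760 − 9.4989 = 49.866 − 9.4989 = 40.367 atm
Z = PV_m/(RT) = (40.367)(0.491)/((0.08206)(272)) = 19.820/22.320 = 0.8880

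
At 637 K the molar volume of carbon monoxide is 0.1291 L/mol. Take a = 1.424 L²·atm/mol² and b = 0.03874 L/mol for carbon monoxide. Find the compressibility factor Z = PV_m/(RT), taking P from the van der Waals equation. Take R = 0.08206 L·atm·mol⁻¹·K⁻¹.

P = RT/(V_m − b) − a/V_m² = (0.08206)(637)/(0.1291 − 0.03874) − 1.424/(0.1291)²
  = 52.272/0.090360 − 85.439 = 578.49 − 85.439 = 493.05 atm
Z = PV_m/(RT) = (493.05)(0.1291)/((0.08206)(637)) = 63.653/52.272 = 1.218

Z ≈ 1.218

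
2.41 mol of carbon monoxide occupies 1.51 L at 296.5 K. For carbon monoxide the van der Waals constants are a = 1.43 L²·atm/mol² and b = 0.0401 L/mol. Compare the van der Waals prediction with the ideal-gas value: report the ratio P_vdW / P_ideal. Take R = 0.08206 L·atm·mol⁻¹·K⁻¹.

P_vdW / P_ideal ≈ 0.9746

Ideal: P_ideal = nRT/V = (2.41)(0.08206)(296.5)/1.51 = 38.8326 atm
vdW: P = nRT/(V − nb) − a n²/V² = 58.6372/1.41336 − 8.30558/2.28010 = 41.4878 − 3.64264 = 37.8452 atm
Ratio = 37.8452/38.8326 = 0.9746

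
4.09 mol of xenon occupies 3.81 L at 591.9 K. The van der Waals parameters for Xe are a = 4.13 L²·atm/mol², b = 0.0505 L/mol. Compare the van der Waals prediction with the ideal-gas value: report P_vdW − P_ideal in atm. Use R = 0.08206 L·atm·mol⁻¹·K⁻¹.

ΔP ≈ -1.771 atm

Ideal: P_ideal = nRT/V = (4.09)(0.08206)(591.9)/3.81 = 52.1409 atm
vdW: P = nRT/(V − nb) − a n²/V² = 198.657/3.60346 − 69.0871/14.5161 = 55.1295 − 4.75934 = 50.3702 atm
ΔP = 50.3702 − 52.1409 = -1.771 atm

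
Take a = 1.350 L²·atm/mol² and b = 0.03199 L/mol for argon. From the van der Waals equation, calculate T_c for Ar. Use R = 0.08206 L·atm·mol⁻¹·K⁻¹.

For a van der Waals gas, T_c = 8a/(27Rb).
T_c = 8×1.350/(27×0.08206×0.03199) = 10.800/0.070878 = 152.4 K

T_c ≈ 152.4 K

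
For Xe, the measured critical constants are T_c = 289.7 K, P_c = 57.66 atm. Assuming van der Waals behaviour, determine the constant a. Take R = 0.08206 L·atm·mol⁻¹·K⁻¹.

a ≈ 4.135 L²·atm/mol²

From T_c = 8a/(27Rb) and P_c = a/(27b²): a = 27 R² T_c²/(64 P_c).
a = 27×(0.08206)²×(289.7)²/(64×57.66) = 15259/3690.2 = 4.135 L²·atm/mol²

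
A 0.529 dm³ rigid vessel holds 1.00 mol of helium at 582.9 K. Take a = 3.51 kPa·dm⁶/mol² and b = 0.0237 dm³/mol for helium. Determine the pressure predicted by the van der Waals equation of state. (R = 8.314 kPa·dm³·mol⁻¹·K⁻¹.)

P = nRT/(V − nb) − a n²/V²
nRT/(V − nb) = (1.00)(8.314)(582.9)/(0.529 − 1.00×0.0237) = 4846.2/0.50530 = 9590.7 kPa
a n²/V² = (3.51)(1.00)²/(0.529)² = 12.543 kPa
P = 9590.7 − 12.543 = 9578 kPa

P ≈ 9578 kPa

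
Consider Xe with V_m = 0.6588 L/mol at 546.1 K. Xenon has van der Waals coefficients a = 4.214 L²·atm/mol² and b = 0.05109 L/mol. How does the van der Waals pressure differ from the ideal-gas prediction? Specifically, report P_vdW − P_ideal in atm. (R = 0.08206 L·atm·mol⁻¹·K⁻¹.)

Ideal: P_ideal = RT/V_m = (0.08206)(546.1)/0.6588 = 68.0221 atm
vdW: P = RT/(V_m − b) − a/V_m² = 44.8130/0.607710 − 4.214/0.434017 = 73.7408 − 9.70930 = 64.0315 atm
ΔP = 64.0315 − 68.0221 = -3.991 atm

ΔP ≈ -3.991 atm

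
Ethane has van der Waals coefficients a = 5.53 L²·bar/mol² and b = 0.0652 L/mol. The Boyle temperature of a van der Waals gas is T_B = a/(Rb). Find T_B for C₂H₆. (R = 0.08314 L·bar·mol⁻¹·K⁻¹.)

T_B ≈ 1020 K

For a van der Waals gas the second virial coefficient B₂ = b − a/(RT) vanishes at T_B = a/(Rb).
T_B = 5.53/(0.08314×0.0652) = 5.53/0.0054207 = 1020 K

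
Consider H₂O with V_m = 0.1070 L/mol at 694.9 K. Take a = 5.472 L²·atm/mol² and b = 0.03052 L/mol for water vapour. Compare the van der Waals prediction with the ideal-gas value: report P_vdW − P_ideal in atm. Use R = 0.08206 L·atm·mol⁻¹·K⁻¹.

ΔP ≈ -265.3 atm

Ideal: P_ideal = RT/V_m = (0.08206)(694.9)/0.1070 = 532.930 atm
vdW: P = RT/(V_m − b) − a/V_m² = 57.0235/0.0764800 − 5.472/0.0114490 = 745.600 − 477.946 = 267.654 atm
ΔP = 267.654 − 532.930 = -265.3 atm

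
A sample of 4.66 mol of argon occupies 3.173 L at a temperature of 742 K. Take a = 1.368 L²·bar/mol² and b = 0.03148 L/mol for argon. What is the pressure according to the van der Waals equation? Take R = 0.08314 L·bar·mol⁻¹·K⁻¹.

P = nRT/(V − nb) − a n²/V²
nRT/(V − nb) = (4.66)(0.08314)(742)/(3.173 − 4.66×0.03148) = 287.47/3.0263 = 94.991 bar
a n²/V² = (1.368)(4.66)²/(3.173)² = 2.9507 bar
P = 94.991 − 2.9507 = 92.04 bar

P ≈ 92.04 bar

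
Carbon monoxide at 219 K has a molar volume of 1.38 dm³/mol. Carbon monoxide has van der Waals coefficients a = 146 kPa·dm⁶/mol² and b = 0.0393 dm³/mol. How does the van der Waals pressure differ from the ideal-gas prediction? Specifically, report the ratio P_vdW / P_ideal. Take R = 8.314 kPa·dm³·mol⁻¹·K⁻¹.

Ideal: P_ideal = RT/V_m = (8.314)(219)/1.38 = 1319.40 kPa
vdW: P = RT/(V_m − b) − a/V_m² = 1820.77/1.34070 − 146/1.90440 = 1358.07 − 76.6646 = 1281.41 kPa
Ratio = 1281.41/1319.40 = 0.9712

P_vdW / P_ideal ≈ 0.9712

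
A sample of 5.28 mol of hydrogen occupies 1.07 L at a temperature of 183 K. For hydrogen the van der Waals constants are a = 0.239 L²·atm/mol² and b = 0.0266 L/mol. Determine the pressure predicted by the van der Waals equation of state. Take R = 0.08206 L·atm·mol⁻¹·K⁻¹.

P = nRT/(V − nb) − a n²/V²
nRT/(V − nb) = (5.28)(0.08206)(183)/(1.07 − 5.28×0.0266) = 79.290/0.92955 = 85.299 atm
a n²/V² = (0.239)(5.28)²/(1.07)² = 5.8197 atm
P = 85.299 − 5.8197 = 79.48 atm

P ≈ 79.48 atm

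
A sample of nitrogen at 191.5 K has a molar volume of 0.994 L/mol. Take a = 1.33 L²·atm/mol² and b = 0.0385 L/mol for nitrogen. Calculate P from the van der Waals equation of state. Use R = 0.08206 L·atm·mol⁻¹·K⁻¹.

P ≈ 15.10 atm

P = RT/(V_m − b) − a/V_m²
RT/(V_m − b) = (0.08206)(191.5)/(0.994 − 0.0385) = 15.714/0.95550 = 16.446 atm
a/V_m² = 1.33/(0.994)² = 1.3461 atm
P = 16.446 − 1.3461 = 15.10 atm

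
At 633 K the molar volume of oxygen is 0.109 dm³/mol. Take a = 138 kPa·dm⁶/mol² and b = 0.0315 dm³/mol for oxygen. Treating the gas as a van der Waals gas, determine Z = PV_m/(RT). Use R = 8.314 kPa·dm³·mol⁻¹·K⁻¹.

Z ≈ 1.166

P = RT/(V_m − b) − a/V_m² = (8.314)(633)/(0.109 − 0.0315) − 138/(0.109)²
  = 5262.8/0.077500 − 11615 = 67907 − 11615 = 56292 kPa
Z = PV_m/(RT) = (56292)(0.109)/((8.314)(633)) = 6135.8/5262.8 = 1.166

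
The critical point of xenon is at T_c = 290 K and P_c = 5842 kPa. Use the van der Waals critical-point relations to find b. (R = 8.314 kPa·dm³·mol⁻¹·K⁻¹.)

b ≈ 0.05159 dm³/mol

From T_c = 8a/(27Rb) and P_c = a/(27b²): b = R T_c/(8 P_c).
b = (8.314)(290)/(8×5842) = 2411.1/46736 = 0.05159 dm³/mol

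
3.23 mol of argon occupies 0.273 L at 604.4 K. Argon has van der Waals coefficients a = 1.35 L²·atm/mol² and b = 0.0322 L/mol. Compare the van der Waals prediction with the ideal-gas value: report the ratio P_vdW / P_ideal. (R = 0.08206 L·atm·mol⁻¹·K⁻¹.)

P_vdW / P_ideal ≈ 1.293

Ideal: P_ideal = nRT/V = (3.23)(0.08206)(604.4)/0.273 = 586.808 atm
vdW: P = nRT/(V − nb) − a n²/V² = 160.199/0.168994 − 14.0844/0.0745290 = 947.957 − 188.979 = 758.978 atm
Ratio = 758.978/586.808 = 1.293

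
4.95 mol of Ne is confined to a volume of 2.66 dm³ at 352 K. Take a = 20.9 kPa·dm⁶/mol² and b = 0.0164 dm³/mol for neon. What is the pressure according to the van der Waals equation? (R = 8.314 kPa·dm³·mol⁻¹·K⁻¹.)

P ≈ 5545 kPa

P = nRT/(V − nb) − a n²/V²
nRT/(V − nb) = (4.95)(8.314)(352)/(2.66 − 4.95×0.0164) = 14486/2.5788 = 5617.3 kPa
a n²/V² = (20.9)(4.95)²/(2.66)² = 72.376 kPa
P = 5617.3 − 72.376 = 5545 kPa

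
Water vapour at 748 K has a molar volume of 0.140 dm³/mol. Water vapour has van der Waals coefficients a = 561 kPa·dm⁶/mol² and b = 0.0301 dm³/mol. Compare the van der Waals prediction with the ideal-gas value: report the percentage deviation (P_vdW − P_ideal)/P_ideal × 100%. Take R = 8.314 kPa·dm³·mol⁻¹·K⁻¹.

Ideal: P_ideal = RT/V_m = (8.314)(748)/0.140 = 44420.5 kPa
vdW: P = RT/(V_m − b) − a/V_m² = 6218.87/0.109900 − 561/0.0196000 = 56586.6 − 28622.4 = 27964.2 kPa
% deviation = (27964.2 − 44420.5)/44420.5 × 100% = -37.05%

-37.05 %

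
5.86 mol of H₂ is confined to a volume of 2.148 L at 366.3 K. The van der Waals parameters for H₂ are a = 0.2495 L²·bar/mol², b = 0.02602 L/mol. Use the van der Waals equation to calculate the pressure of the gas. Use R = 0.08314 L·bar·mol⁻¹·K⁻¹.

P = nRT/(V − nb) − a n²/V²
nRT/(V − nb) = (5.86)(0.08314)(366.3)/(2.148 − 5.86×0.02602) = 178.46/1.9955 = 89.431 bar
a n²/V² = (0.2495)(5.86)²/(2.148)² = 1.8569 bar
P = 89.431 − 1.8569 = 87.57 bar

P ≈ 87.57 bar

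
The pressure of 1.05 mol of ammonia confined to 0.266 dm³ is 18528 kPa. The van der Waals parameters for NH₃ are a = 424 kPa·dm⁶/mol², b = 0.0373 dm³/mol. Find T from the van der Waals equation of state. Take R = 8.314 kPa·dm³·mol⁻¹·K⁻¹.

T ≈ 653.1 K

T = (P + a n²/V²)(V − nb)/(nR)
P + a n²/V² = 18528 + (424)(1.05)²/(0.266)² = 25135 kPa
V − nb = 0.266 − (1.05)(0.0373) = 0.22684 dm³
T = (25135)(0.22684)/((1.05)(8.314)) = 653.1 K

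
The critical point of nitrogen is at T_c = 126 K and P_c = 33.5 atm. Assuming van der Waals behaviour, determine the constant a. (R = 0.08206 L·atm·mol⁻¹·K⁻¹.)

a ≈ 1.346 L²·atm/mol²

From T_c = 8a/(27Rb) and P_c = a/(27b²): a = 27 R² T_c²/(64 P_c).
a = 27×(0.08206)²×(126)²/(64×33.5) = 2886.5/2144.0 = 1.346 L²·atm/mol²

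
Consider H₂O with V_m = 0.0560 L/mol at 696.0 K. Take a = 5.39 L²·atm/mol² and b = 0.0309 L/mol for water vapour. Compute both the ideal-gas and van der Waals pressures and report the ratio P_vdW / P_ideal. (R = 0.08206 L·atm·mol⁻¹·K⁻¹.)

Ideal: P_ideal = RT/V_m = (0.08206)(696.0)/0.0560 = 1019.89 atm
vdW: P = RT/(V_m − b) − a/V_m² = 57.1138/0.0251000 − 5.39/0.00313600 = 2275.45 − 1718.75 = 556.70 atm
Ratio = 556.70/1019.89 = 0.5458

P_vdW / P_ideal ≈ 0.5458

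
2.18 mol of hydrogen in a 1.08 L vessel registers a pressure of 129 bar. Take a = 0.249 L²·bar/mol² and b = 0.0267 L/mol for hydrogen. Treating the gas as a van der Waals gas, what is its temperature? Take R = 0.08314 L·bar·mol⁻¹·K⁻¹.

T ≈ 733.0 K

T = (P + a n²/V²)(V − nb)/(nR)
P + a n²/V² = 129 + (0.249)(2.18)²/(1.08)² = 130.01 bar
V − nb = 1.08 − (2.18)(0.0267) = 1.0218 L
T = (130.01)(1.0218)/((2.18)(0.08314)) = 733.0 K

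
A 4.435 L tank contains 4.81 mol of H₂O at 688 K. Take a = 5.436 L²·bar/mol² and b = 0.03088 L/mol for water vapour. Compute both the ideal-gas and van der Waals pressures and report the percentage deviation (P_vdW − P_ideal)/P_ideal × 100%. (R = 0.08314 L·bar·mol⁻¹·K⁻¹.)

-6.84 %

Ideal: P_ideal = nRT/V = (4.81)(0.08314)(688)/4.435 = 62.0369 bar
vdW: P = nRT/(V − nb) − a n²/V² = 275.134/4.28647 − 125.768/19.6692 = 64.1866 − 6.39416 = 57.7924 bar
% deviation = (57.7924 − 62.0369)/62.0369 × 100% = -6.84%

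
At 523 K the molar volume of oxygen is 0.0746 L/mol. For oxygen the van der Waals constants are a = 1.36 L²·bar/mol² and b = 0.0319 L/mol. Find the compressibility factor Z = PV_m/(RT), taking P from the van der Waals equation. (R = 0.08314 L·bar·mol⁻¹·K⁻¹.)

P = RT/(V_m − b) − a/V_m² = (0.08314)(523)/(0.0746 − 0.0319) − 1.36/(0.0746)²
  = 43.482/0.042700 − 244.38 = 1018.3 − 244.38 = 773.9 bar
Z = PV_m/(RT) = (773.9)(0.0746)/((0.08314)(523)) = 57.733/43.482 = 1.328

Z ≈ 1.328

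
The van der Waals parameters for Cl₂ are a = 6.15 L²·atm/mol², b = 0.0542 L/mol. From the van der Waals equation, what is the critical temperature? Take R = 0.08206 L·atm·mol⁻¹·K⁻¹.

T_c ≈ 409.7 K

For a van der Waals gas, T_c = 8a/(27Rb).
T_c = 8×6.15/(27×0.08206×0.0542) = 49.200/0.12009 = 409.7 K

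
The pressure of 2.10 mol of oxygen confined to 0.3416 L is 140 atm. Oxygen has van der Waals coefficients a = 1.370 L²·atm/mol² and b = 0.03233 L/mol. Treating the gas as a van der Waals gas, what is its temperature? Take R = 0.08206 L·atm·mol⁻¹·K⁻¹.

T = (P + a n²/V²)(V − nb)/(nR)
P + a n²/V² = 140 + (1.370)(2.10)²/(0.3416)² = 191.78 atm
V − nb = 0.3416 − (2.10)(0.03233) = 0.27371 L
T = (191.78)(0.27371)/((2.10)(0.08206)) = 304.6 K

T ≈ 304.6 K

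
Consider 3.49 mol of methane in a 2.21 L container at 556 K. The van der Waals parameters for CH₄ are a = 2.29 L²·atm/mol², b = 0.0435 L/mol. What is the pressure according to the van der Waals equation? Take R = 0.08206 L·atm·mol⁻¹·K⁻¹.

P = nRT/(V − nb) − a n²/V²
nRT/(V − nb) = (3.49)(0.08206)(556)/(2.21 − 3.49×0.0435) = 159.23/2.0582 = 77.364 atm
a n²/V² = (2.29)(3.49)²/(2.21)² = 5.7109 atm
P = 77.364 − 5.7109 = 71.65 atm

P ≈ 71.65 atm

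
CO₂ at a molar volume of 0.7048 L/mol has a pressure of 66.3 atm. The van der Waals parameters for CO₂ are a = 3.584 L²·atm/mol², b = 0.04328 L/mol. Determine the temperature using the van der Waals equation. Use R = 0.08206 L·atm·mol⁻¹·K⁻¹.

T ≈ 592.6 K

T = (P + a/V_m²)(V_m − b)/R
P + a/V_m² = 66.3 + 3.584/(0.7048)² = 73.515 atm
V_m − b = 0.7048 − 0.04328 = 0.66152 L/mol
T = (73.515)(0.66152)/0.08206 = 592.6 K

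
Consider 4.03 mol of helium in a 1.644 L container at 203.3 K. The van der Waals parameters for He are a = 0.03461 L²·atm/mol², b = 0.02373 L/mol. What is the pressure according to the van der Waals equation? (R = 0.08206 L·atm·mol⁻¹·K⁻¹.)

P ≈ 43.21 atm

P = nRT/(V − nb) − a n²/V²
nRT/(V − nb) = (4.03)(0.08206)(203.3)/(1.644 − 4.03×0.02373) = 67.232/1.5484 = 43.420 atm
a n²/V² = (0.03461)(4.03)²/(1.644)² = 0.20797 atm
P = 43.420 − 0.20797 = 43.21 atm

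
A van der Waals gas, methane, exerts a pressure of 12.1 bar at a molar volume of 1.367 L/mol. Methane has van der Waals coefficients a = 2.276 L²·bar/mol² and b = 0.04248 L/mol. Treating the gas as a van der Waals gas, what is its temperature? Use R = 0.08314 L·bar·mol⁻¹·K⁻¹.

T ≈ 212.2 K

T = (P + a/V_m²)(V_m − b)/R
P + a/V_m² = 12.1 + 2.276/(1.367)² = 13.318 bar
V_m − b = 1.367 − 0.04248 = 1.3245 L/mol
T = (13.318)(1.3245)/0.08314 = 212.2 K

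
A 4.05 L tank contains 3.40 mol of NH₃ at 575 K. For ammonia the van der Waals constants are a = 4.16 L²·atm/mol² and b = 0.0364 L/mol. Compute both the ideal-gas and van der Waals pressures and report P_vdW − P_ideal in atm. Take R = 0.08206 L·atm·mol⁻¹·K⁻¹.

ΔP ≈ -1.683 atm

Ideal: P_ideal = nRT/V = (3.40)(0.08206)(575)/4.05 = 39.6117 atm
vdW: P = nRT/(V − nb) − a n²/V² = 160.427/3.92624 − 48.0896/16.4025 = 40.8602 − 2.93185 = 37.9284 atm
ΔP = 37.9284 − 39.6117 = -1.683 atm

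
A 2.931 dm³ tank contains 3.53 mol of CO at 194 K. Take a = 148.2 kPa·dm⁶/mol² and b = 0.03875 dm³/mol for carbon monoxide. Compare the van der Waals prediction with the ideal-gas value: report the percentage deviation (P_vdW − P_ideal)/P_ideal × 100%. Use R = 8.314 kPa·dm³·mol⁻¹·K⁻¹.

Ideal: P_ideal = nRT/V = (3.53)(8.314)(194)/2.931 = 1942.54 kPa
vdW: P = nRT/(V − nb) − a n²/V² = 5693.59/2.79421 − 1846.71/8.59076 = 2037.64 − 214.965 = 1822.68 kPa
% deviation = (1822.68 − 1942.54)/1942.54 × 100% = -6.17%

-6.17 %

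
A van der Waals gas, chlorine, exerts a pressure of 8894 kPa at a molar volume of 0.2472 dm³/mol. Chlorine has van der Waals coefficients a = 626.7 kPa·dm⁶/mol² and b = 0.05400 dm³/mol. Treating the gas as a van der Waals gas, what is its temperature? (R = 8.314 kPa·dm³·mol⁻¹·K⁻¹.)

T = (P + a/V_m²)(V_m − b)/R
P + a/V_m² = 8894 + 626.7/(0.2472)² = 19150 kPa
V_m − b = 0.2472 − 0.05400 = 0.19320 dm³/mol
T = (19150)(0.19320)/8.314 = 445.0 K

T ≈ 445.0 K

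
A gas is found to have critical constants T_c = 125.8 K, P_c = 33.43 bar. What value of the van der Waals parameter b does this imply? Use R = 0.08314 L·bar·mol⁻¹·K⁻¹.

From T_c = 8a/(27Rb) and P_c = a/(27b²): b = R T_c/(8 P_c).
b = (0.08314)(125.8)/(8×33.43) = 10.459/267.44 = 0.03911 L/mol

b ≈ 0.03911 L/mol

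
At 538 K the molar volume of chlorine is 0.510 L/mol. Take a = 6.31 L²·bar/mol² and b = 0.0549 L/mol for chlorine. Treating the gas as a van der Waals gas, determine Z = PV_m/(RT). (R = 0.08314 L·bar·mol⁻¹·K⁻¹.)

P = RT/(V_m − b) − a/V_m² = (0.08314)(538)/(0.510 − 0.0549) − 6.31/(0.510)²
  = 44.729/0.45510 − 24.260 = 98.284 − 24.260 = 74.024 bar
Z = PV_m/(RT) = (74.024)(0.510)/((0.08314)(538)) = 37.752/44.729 = 0.8440

Z ≈ 0.8440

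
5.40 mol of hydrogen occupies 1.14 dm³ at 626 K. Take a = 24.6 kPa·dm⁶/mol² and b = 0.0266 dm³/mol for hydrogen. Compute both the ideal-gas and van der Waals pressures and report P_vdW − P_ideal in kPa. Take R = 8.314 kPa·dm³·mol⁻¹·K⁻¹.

Ideal: P_ideal = nRT/V = (5.40)(8.314)(626)/1.14 = 24653.2 kPa
vdW: P = nRT/(V − nb) − a n²/V² = 28104.6/0.996360 − 717.336/1.29960 = 28207.3 − 551.967 = 27655.3 kPa
ΔP = 27655.3 − 24653.2 = 3002 kPa

ΔP ≈ 3002 kPa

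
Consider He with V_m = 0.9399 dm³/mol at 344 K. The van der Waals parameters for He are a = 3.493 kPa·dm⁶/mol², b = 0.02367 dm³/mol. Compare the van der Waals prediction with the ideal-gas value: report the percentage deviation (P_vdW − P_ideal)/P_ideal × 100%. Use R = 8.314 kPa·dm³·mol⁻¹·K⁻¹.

2.45 %

Ideal: P_ideal = RT/V_m = (8.314)(344)/0.9399 = 3042.89 kPa
vdW: P = RT/(V_m − b) − a/V_m² = 2860.02/0.916230 − 3.493/0.883412 = 3121.51 − 3.95399 = 3117.56 kPa
% deviation = (3117.56 − 3042.89)/3042.89 × 100% = 2.45%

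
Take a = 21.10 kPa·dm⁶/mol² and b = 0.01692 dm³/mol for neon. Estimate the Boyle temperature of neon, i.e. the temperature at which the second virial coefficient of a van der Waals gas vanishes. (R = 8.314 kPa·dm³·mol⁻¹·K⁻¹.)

T_B ≈ 150.0 K

For a van der Waals gas the second virial coefficient B₂ = b − a/(RT) vanishes at T_B = a/(Rb).
T_B = 21.10/(8.314×0.01692) = 21.10/0.14067 = 150.0 K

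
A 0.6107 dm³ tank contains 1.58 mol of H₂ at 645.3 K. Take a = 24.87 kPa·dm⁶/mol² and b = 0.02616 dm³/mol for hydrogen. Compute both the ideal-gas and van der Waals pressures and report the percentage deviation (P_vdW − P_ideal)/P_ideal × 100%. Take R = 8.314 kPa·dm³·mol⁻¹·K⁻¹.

Ideal: P_ideal = nRT/V = (1.58)(8.314)(645.3)/0.6107 = 13880.4 kPa
vdW: P = nRT/(V − nb) − a n²/V² = 8476.74/0.569367 − 62.0855/0.372954 = 14888.0 − 166.470 = 14721.5 kPa
% deviation = (14721.5 − 13880.4)/13880.4 × 100% = 6.06%

6.06 %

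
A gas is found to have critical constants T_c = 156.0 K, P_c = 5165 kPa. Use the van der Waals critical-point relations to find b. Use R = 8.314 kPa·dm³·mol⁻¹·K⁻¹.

b ≈ 0.03139 dm³/mol

From T_c = 8a/(27Rb) and P_c = a/(27b²): b = R T_c/(8 P_c).
b = (8.314)(156.0)/(8×5165) = 1297.0/41320 = 0.03139 dm³/mol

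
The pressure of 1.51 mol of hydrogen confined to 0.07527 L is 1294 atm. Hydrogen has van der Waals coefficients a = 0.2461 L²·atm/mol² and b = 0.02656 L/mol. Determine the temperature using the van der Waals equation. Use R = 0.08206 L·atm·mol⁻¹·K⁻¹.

T = (P + a n²/V²)(V − nb)/(nR)
P + a n²/V² = 1294 + (0.2461)(1.51)²/(0.07527)² = 1393.0 atm
V − nb = 0.07527 − (1.51)(0.02656) = 0.035164 L
T = (1393.0)(0.035164)/((1.51)(0.08206)) = 395.3 K

T ≈ 395.3 K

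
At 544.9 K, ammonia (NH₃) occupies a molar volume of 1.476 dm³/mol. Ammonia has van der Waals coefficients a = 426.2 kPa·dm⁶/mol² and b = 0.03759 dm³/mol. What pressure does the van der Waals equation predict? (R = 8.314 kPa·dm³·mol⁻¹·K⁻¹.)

P = RT/(V_m − b) − a/V_m²
RT/(V_m − b) = (8.314)(544.9)/(1.476 − 0.03759) = 4530.3/1.4384 = 3149.5 kPa
a/V_m² = 426.2/(1.476)² = 195.63 kPa
P = 3149.5 − 195.63 = 2954 kPa

P ≈ 2954 kPa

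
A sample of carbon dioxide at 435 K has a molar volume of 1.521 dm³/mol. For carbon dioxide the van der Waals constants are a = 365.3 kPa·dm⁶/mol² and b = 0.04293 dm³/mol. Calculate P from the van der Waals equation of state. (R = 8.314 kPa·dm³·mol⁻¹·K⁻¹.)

P ≈ 2289 kPa

P = RT/(V_m − b) − a/V_m²
RT/(V_m − b) = (8.314)(435)/(1.521 − 0.04293) = 3616.6/1.4781 = 2446.8 kPa
a/V_m² = 365.3/(1.521)² = 157.90 kPa
P = 2446.8 − 157.90 = 2289 kPa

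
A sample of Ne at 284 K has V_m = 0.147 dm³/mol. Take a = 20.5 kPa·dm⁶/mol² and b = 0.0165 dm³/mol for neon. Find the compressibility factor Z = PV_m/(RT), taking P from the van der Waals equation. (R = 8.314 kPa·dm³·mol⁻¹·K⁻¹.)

Z ≈ 1.067

P = RT/(V_m − b) − a/V_m² = (8.314)(284)/(0.147 − 0.0165) − 20.5/(0.147)²
  = 2361.2/0.13050 − 948.68 = 18093 − 948.68 = 17144 kPa
Z = PV_m/(RT) = (17144)(0.147)/((8.314)(284)) = 2520.2/2361.2 = 1.067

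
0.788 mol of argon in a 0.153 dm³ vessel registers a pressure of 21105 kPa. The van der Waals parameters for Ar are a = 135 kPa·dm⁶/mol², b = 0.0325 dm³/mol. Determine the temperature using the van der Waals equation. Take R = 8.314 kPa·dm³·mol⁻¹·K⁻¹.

T = (P + a n²/V²)(V − nb)/(nR)
P + a n²/V² = 21105 + (135)(0.788)²/(0.153)² = 24686 kPa
V − nb = 0.153 − (0.788)(0.0325) = 0.12739 dm³
T = (24686)(0.12739)/((0.788)(8.314)) = 480.0 K

T ≈ 480.0 K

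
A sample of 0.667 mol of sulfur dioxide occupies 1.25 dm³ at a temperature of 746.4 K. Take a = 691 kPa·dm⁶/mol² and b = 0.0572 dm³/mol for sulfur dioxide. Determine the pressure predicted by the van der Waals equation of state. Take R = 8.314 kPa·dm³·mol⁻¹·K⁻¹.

P ≈ 3219 kPa

P = nRT/(V − nb) − a n²/V²
nRT/(V − nb) = (0.667)(8.314)(746.4)/(1.25 − 0.667×0.0572) = 4139.1/1.2118 = 3415.7 kPa
a n²/V² = (691)(0.667)²/(1.25)² = 196.75 kPa
P = 3415.7 − 196.75 = 3219 kPa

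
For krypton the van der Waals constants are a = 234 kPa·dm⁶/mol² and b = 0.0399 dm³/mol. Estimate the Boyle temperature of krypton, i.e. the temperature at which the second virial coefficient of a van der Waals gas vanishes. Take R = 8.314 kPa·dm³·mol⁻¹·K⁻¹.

T_B ≈ 705.4 K

For a van der Waals gas the second virial coefficient B₂ = b − a/(RT) vanishes at T_B = a/(Rb).
T_B = 234/(8.314×0.0399) = 234/0.33173 = 705.4 K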